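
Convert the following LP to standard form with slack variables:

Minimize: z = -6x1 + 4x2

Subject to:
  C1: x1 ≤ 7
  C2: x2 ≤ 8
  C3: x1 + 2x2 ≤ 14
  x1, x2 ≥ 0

min z = -6x1 + 4x2

s.t.
  x1 + s1 = 7
  x2 + s2 = 8
  x1 + 2x2 + s3 = 14
  x1, x2, s1, s2, s3 ≥ 0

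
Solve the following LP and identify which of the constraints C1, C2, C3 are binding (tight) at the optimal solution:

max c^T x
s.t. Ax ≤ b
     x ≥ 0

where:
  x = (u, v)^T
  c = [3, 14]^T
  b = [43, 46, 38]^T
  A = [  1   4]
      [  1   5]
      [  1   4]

At u = 6, v = 8, compute slack b - a·x for each constraint:
  C1: 43 − 38 = 5  (slack)
  C2: 46 − 46 = 0  (binding)
  C3: 38 − 38 = 0  (binding)

Optimal: u = 6, v = 8
Binding: C2, C3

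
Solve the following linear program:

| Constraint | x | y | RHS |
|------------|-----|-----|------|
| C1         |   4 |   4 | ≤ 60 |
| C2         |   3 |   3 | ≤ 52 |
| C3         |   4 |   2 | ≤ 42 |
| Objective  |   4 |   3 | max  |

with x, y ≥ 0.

Evaluate the objective at each vertex of the feasible region:
  z(0, 0) = 0
  z(10.5, 0) = 42
  z(6, 9) = 51  ←
  z(0, 15) = 45
The maximum is at x = 6, y = 9.

x = 6, y = 9, z = 51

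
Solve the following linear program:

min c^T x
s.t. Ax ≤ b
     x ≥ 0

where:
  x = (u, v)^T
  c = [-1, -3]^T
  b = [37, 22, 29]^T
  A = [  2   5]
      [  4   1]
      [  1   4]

Evaluate the objective at each vertex of the feasible region:
  z(0, 0) = 0
  z(5.5, 0) = -5.5
  z(4.056, 5.778) = -21.39
  z(1, 7) = -22  ←
  z(0, 7.25) = -21.75
The minimum is at u = 1, v = 7.

u = 1, v = 7, z = -22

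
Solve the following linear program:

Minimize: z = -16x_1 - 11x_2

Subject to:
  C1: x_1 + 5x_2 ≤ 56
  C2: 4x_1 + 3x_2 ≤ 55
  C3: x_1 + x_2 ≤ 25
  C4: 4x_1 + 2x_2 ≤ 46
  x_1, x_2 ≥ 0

Evaluate the objective at each vertex of the feasible region:
  z(0, 0) = 0
  z(11.5, 0) = -184
  z(7, 9) = -211  ←
  z(6.294, 9.941) = -210.1
  z(0, 11.2) = -123.2
The minimum is at x_1 = 7, x_2 = 9.

x_1 = 7, x_2 = 9, z = -211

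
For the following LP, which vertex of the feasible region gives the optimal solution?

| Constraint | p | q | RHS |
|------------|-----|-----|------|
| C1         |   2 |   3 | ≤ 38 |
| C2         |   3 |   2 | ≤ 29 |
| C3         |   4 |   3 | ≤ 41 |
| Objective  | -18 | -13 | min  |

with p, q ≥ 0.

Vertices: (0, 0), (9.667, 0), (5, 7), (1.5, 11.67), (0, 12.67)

Evaluate the objective at each vertex of the feasible region:
  z(0, 0) = 0
  z(9.667, 0) = -174
  z(5, 7) = -181  ←
  z(1.5, 11.67) = -178.7
  z(0, 12.67) = -164.7
The minimum is at p = 5, q = 7.

(5, 7)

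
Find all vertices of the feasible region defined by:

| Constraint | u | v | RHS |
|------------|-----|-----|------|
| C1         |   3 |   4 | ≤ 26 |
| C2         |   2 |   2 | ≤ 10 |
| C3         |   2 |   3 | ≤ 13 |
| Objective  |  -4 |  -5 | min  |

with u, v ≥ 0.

(0, 0), (5, 0), (2, 3), (0, 4.333)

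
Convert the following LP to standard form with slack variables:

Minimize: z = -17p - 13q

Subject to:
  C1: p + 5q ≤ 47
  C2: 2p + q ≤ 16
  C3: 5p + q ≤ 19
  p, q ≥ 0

min z = -17p - 13q

s.t.
  p + 5q + s1 = 47
  2p + q + s2 = 16
  5p + q + s3 = 19
  p, q, s1, s2, s3 ≥ 0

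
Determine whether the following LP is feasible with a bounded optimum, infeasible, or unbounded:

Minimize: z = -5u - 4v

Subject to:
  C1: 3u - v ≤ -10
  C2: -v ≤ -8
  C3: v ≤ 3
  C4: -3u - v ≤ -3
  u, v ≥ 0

Infeasible (no feasible solution exists)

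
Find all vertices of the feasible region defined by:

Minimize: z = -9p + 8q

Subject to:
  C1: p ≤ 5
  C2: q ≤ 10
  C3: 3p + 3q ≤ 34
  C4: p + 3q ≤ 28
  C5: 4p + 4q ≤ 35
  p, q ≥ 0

(0, 0), (5, 0), (5, 3.75), (0, 8.75)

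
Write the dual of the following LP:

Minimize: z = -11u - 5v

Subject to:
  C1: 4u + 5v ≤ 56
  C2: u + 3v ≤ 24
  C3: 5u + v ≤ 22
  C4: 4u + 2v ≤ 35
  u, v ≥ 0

Primal min cᵀx s.t. Ax ≤ b, x ≥ 0  →  Dual max −bᵀy s.t. Aᵀy ≥ −c, y ≥ 0.

Maximize: z = -56y1 - 24y2 - 22y3 - 35y4

Subject to:
  4y1 + y2 + 5y3 + 4y4 ≥ 11
  5y1 + 3y2 + y3 + 2y4 ≥ 5
  y1, y2, y3, y4 ≥ 0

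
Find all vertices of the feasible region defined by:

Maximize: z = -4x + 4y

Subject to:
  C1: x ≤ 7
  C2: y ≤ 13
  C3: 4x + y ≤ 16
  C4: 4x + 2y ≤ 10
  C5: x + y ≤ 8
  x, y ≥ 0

(0, 0), (2.5, 0), (0, 5)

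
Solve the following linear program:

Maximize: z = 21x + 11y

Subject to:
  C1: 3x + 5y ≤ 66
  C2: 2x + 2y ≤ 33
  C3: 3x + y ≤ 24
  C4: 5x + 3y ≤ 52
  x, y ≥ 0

Evaluate the objective at each vertex of the feasible region:
  z(0, 0) = 0
  z(8, 0) = 168
  z(5, 9) = 204  ←
  z(3.875, 10.88) = 201
  z(0, 13.2) = 145.2
The maximum is at x = 5, y = 9.

x = 5, y = 9, z = 204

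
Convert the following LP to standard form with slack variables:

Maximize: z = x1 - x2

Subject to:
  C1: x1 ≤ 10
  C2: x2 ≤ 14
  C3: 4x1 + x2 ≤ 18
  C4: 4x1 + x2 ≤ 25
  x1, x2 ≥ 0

max z = x1 - x2

s.t.
  x1 + s1 = 10
  x2 + s2 = 14
  4x1 + x2 + s3 = 18
  4x1 + x2 + s4 = 25
  x1, x2, s1, s2, s3, s4 ≥ 0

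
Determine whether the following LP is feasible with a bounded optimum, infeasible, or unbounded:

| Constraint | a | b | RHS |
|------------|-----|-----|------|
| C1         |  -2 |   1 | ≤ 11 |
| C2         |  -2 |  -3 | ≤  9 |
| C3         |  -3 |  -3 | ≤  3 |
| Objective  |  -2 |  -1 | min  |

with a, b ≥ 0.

Unbounded (objective can decrease without bound)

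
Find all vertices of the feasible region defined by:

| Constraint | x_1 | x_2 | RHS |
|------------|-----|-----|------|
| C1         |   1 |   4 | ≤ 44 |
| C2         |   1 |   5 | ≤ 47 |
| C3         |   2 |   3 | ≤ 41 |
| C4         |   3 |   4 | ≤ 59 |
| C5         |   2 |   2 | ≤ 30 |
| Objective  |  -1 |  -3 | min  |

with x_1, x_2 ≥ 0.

(0, 0), (15, 0), (7, 8), (0, 9.4)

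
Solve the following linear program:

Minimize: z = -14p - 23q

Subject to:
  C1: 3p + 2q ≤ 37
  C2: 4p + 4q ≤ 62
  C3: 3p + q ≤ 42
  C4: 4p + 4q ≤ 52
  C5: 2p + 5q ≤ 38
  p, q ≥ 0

Evaluate the objective at each vertex of the feasible region:
  z(0, 0) = 0
  z(12.33, 0) = -172.7
  z(11, 2) = -200
  z(9, 4) = -218  ←
  z(0, 7.6) = -174.8
The minimum is at p = 9, q = 4.

p = 9, q = 4, z = -218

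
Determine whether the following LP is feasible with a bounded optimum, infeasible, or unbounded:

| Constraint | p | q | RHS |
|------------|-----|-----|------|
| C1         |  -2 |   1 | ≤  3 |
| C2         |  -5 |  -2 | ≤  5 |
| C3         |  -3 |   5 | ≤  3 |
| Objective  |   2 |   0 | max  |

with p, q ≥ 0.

Unbounded (objective can increase without bound)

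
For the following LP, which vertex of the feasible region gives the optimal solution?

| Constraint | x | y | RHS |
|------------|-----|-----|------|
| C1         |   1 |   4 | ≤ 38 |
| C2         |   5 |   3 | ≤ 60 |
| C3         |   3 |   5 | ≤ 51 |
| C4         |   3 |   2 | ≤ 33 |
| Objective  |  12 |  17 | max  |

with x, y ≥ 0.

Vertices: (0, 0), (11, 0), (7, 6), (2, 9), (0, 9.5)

Evaluate the objective at each vertex of the feasible region:
  z(0, 0) = 0
  z(11, 0) = 132
  z(7, 6) = 186  ←
  z(2, 9) = 177
  z(0, 9.5) = 161.5
The maximum is at x = 7, y = 6.

(7, 6)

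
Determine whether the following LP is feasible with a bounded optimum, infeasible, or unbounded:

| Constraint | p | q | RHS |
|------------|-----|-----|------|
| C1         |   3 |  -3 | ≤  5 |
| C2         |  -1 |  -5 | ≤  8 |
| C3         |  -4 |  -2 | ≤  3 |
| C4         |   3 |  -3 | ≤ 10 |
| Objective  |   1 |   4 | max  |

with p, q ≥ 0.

Unbounded (objective can increase without bound)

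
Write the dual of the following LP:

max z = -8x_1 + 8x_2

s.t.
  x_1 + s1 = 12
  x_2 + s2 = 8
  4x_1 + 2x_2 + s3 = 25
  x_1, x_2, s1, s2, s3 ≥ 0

Primal max cᵀx s.t. Ax ≤ b, x ≥ 0  →  Dual min bᵀy s.t. Aᵀy ≥ c, y ≥ 0.

Minimize: z = 12y1 + 8y2 + 25y3

Subject to:
  y1 + 4y3 ≥ -8
  y2 + 2y3 ≥ 8
  y1, y2, y3 ≥ 0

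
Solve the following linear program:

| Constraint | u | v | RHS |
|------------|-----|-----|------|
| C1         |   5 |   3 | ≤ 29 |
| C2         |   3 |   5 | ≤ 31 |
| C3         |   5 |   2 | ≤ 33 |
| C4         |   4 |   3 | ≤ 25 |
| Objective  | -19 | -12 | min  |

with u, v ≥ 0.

Evaluate the objective at each vertex of the feasible region:
  z(0, 0) = 0
  z(5.8, 0) = -110.2
  z(4, 3) = -112  ←
  z(2.909, 4.455) = -108.7
  z(0, 6.2) = -74.4
The minimum is at u = 4, v = 3.

u = 4, v = 3, z = -112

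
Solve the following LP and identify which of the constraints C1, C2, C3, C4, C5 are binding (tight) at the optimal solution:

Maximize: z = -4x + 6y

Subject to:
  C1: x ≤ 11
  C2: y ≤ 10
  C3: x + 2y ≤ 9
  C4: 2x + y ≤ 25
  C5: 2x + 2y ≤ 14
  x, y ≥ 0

At x = 0, y = 4.5, compute slack b - a·x for each constraint:
  C1: 11 − 0 = 11  (slack)
  C2: 10 − 4.5 = 5.5  (slack)
  C3: 9 − 9 = 0  (binding)
  C4: 25 − 4.5 = 20.5  (slack)
  C5: 14 − 9 = 5  (slack)

Optimal: x = 0, y = 4.5
Binding: C3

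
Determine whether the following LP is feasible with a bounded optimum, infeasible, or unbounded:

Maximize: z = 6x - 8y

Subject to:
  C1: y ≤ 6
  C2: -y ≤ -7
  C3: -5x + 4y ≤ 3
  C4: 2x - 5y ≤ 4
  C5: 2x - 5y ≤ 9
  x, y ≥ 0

Infeasible (no feasible solution exists)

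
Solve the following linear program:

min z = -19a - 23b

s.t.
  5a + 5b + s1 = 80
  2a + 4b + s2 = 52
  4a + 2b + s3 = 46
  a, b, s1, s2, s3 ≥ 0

Evaluate the objective at each vertex of the feasible region:
  z(0, 0) = 0
  z(11.5, 0) = -218.5
  z(7, 9) = -340
  z(6, 10) = -344  ←
  z(0, 13) = -299
The minimum is at a = 6, b = 10.

a = 6, b = 10, z = -344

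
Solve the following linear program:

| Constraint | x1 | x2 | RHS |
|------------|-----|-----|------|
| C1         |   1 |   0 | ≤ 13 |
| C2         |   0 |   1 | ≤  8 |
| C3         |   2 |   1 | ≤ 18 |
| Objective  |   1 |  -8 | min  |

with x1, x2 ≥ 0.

Evaluate the objective at each vertex of the feasible region:
  z(0, 0) = 0
  z(9, 0) = 9
  z(5, 8) = -59
  z(0, 8) = -64  ←
The minimum is at x1 = 0, x2 = 8.

x1 = 0, x2 = 8, z = -64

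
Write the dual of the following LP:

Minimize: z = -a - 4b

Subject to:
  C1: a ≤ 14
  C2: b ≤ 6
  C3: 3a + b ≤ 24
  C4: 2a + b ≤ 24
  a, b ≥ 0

Primal min cᵀx s.t. Ax ≤ b, x ≥ 0  →  Dual max −bᵀy s.t. Aᵀy ≥ −c, y ≥ 0.

Maximize: z = -14y1 - 6y2 - 24y3 - 24y4

Subject to:
  y1 + 3y3 + 2y4 ≥ 1
  y2 + y3 + y4 ≥ 4
  y1, y2, y3, y4 ≥ 0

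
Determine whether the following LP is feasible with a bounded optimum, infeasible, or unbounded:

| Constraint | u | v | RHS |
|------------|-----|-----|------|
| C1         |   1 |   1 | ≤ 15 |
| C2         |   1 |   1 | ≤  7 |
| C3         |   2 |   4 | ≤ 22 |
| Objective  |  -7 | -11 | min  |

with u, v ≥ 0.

Feasible with a bounded optimal solution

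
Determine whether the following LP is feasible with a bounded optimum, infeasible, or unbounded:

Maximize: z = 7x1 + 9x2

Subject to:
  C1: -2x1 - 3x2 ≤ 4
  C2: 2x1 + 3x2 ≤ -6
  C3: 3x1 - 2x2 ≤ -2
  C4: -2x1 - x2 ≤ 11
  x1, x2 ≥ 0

Infeasible (no feasible solution exists)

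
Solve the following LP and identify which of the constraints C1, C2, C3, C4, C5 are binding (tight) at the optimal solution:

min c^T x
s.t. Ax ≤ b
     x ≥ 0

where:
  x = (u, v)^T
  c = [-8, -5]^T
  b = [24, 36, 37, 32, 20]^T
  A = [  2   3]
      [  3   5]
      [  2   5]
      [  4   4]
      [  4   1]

At u = 4, v = 4, compute slack b - a·x for each constraint:
  C1: 24 − 20 = 4  (slack)
  C2: 36 − 32 = 4  (slack)
  C3: 37 − 28 = 9  (slack)
  C4: 32 − 32 = 0  (binding)
  C5: 20 − 20 = 0  (binding)

Optimal: u = 4, v = 4
Binding: C4, C5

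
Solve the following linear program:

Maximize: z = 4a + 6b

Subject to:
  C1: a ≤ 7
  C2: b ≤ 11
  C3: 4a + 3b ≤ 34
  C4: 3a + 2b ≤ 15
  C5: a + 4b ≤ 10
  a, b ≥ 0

Evaluate the objective at each vertex of the feasible region:
  z(0, 0) = 0
  z(5, 0) = 20
  z(4, 1.5) = 25  ←
  z(0, 2.5) = 15
The maximum is at a = 4, b = 1.5.

a = 4, b = 1.5, z = 25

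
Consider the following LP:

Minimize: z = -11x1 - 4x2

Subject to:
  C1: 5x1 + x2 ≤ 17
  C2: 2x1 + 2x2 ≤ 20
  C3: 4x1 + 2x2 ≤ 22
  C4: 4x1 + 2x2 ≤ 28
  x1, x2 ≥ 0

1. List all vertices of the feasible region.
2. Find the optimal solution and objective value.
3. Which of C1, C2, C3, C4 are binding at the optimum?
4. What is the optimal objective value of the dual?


1. (0, 0), (3.4, 0), (2, 7), (1, 9), (0, 10)
2. x1 = 2, x2 = 7, z = -50
3. C1, C3
4. -50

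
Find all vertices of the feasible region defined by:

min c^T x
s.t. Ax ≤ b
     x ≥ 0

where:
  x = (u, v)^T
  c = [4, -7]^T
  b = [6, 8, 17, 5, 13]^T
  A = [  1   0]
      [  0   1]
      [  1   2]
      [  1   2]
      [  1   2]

(0, 0), (5, 0), (0, 2.5)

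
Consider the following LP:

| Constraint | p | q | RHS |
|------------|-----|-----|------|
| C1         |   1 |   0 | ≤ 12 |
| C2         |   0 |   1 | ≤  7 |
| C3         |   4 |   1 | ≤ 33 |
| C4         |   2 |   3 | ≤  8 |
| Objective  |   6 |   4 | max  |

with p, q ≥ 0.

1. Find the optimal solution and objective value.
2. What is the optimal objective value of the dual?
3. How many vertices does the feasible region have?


1. p = 4, q = 0, z = 24
2. 24
3. 3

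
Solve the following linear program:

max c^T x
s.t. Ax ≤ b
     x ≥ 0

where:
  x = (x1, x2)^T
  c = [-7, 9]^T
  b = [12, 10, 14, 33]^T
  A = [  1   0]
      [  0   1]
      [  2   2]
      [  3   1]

Evaluate the objective at each vertex of the feasible region:
  z(0, 0) = 0
  z(7, 0) = -49
  z(0, 7) = 63  ←
The maximum is at x1 = 0, x2 = 7.

x1 = 0, x2 = 7, z = 63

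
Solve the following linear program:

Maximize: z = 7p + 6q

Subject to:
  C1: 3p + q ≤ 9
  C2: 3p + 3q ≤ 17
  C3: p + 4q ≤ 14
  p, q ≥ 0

Evaluate the objective at each vertex of the feasible region:
  z(0, 0) = 0
  z(3, 0) = 21
  z(2, 3) = 32  ←
  z(0, 3.5) = 21
The maximum is at p = 2, q = 3.

p = 2, q = 3, z = 32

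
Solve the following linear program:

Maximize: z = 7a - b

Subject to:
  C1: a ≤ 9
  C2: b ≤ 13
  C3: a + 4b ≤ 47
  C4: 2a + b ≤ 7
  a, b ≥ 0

Evaluate the objective at each vertex of the feasible region:
  z(0, 0) = 0
  z(3.5, 0) = 24.5  ←
  z(0, 7) = -7
The maximum is at a = 3.5, b = 0.

a = 3.5, b = 0, z = 24.5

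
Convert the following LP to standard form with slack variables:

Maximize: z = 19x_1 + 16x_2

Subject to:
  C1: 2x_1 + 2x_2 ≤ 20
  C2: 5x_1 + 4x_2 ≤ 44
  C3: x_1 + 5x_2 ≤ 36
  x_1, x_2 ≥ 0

max z = 19x_1 + 16x_2

s.t.
  2x_1 + 2x_2 + s1 = 20
  5x_1 + 4x_2 + s2 = 44
  x_1 + 5x_2 + s3 = 36
  x_1, x_2, s1, s2, s3 ≥ 0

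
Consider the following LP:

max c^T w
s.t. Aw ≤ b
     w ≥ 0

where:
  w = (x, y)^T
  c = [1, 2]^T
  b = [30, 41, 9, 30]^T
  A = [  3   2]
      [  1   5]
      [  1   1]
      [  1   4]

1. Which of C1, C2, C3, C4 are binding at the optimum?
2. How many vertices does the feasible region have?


1. C3, C4
2. 4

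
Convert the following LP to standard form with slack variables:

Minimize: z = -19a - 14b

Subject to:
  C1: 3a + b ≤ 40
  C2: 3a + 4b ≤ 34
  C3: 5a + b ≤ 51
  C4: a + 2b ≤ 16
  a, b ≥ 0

min z = -19a - 14b

s.t.
  3a + b + s1 = 40
  3a + 4b + s2 = 34
  5a + b + s3 = 51
  a + 2b + s4 = 16
  a, b, s1, s2, s3, s4 ≥ 0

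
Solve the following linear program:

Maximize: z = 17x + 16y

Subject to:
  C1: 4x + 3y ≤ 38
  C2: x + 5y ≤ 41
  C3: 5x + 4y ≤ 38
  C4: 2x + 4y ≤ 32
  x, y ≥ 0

Evaluate the objective at each vertex of the feasible region:
  z(0, 0) = 0
  z(7.6, 0) = 129.2
  z(2, 7) = 146  ←
  z(0, 8) = 128
The maximum is at x = 2, y = 7.

x = 2, y = 7, z = 146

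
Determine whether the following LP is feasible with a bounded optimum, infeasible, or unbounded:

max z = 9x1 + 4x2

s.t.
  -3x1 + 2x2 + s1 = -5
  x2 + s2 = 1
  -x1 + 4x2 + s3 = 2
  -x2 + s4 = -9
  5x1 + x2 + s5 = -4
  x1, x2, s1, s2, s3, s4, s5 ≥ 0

Infeasible (no feasible solution exists)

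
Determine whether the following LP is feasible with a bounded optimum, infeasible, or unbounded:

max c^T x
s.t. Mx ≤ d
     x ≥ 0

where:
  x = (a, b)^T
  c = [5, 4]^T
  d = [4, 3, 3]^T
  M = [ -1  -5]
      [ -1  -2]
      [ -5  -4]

Unbounded (objective can increase without bound)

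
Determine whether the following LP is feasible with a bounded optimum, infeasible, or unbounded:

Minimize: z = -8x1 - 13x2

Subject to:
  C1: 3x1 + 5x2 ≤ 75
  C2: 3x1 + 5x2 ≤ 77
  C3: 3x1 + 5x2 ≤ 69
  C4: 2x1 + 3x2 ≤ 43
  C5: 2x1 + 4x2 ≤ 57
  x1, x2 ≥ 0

Feasible with a bounded optimal solution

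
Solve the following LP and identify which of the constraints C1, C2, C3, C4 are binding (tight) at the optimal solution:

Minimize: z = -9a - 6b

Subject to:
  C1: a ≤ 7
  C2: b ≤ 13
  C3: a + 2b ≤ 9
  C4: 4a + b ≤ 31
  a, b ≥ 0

At a = 7, b = 1, compute slack b - a·x for each constraint:
  C1: 7 − 7 = 0  (binding)
  C2: 13 − 1 = 12  (slack)
  C3: 9 − 9 = 0  (binding)
  C4: 31 − 29 = 2  (slack)

Optimal: a = 7, b = 1
Binding: C1, C3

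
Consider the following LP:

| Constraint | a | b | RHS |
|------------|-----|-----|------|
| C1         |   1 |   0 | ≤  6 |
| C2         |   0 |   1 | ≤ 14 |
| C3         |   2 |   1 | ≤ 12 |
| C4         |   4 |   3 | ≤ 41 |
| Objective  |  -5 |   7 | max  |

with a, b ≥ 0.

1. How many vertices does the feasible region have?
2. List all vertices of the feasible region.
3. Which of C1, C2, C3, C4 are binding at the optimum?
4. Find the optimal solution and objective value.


1. 3
2. (0, 0), (6, 0), (0, 12)
3. C3
4. a = 0, b = 12, z = 84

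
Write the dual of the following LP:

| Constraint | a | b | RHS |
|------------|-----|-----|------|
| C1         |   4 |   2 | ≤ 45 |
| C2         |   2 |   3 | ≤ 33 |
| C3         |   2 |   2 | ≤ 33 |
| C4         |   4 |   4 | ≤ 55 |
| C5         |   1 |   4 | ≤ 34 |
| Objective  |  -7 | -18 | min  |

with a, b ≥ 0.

Primal min cᵀx s.t. Ax ≤ b, x ≥ 0  →  Dual max −bᵀy s.t. Aᵀy ≥ −c, y ≥ 0.

Maximize: z = -45y1 - 33y2 - 33y3 - 55y4 - 34y5

Subject to:
  4y1 + 2y2 + 2y3 + 4y4 + y5 ≥ 7
  2y1 + 3y2 + 2y3 + 4y4 + 4y5 ≥ 18
  y1, y2, y3, y4, y5 ≥ 0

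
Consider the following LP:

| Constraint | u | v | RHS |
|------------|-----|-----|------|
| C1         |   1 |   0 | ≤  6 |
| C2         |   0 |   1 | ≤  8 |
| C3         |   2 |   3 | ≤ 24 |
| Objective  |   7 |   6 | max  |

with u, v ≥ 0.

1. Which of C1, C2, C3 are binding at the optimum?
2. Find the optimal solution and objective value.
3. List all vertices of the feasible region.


1. C1, C3
2. u = 6, v = 4, z = 66
3. (0, 0), (6, 0), (6, 4), (0, 8)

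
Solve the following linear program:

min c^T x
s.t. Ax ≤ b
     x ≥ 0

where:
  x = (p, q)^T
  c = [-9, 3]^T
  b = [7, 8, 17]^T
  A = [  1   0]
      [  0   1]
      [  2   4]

Evaluate the objective at each vertex of the feasible region:
  z(0, 0) = 0
  z(7, 0) = -63  ←
  z(7, 0.75) = -60.75
  z(0, 4.25) = 12.75
The minimum is at p = 7, q = 0.

p = 7, q = 0, z = -63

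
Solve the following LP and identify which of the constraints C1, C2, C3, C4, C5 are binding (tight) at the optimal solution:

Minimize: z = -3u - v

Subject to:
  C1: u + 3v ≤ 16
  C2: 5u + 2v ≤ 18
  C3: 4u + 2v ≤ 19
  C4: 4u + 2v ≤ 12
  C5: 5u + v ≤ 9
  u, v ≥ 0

At u = 1, v = 4, compute slack b - a·x for each constraint:
  C1: 16 − 13 = 3  (slack)
  C2: 18 − 13 = 5  (slack)
  C3: 19 − 12 = 7  (slack)
  C4: 12 − 12 = 0  (binding)
  C5: 9 − 9 = 0  (binding)

Optimal: u = 1, v = 4
Binding: C4, C5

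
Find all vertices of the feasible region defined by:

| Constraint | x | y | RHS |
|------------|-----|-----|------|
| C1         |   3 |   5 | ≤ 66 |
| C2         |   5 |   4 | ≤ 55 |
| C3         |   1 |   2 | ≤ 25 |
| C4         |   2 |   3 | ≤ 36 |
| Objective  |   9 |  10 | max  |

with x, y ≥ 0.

(0, 0), (11, 0), (3, 10), (0, 12)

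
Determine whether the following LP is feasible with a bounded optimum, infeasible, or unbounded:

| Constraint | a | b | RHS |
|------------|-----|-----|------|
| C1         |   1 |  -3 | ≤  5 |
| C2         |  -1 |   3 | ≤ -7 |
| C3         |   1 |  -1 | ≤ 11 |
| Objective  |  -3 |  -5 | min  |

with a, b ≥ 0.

Infeasible (no feasible solution exists)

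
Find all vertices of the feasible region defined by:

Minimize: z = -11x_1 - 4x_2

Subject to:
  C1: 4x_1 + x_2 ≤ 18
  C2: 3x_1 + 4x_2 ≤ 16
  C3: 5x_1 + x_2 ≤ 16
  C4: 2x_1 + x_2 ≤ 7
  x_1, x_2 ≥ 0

(0, 0), (3.2, 0), (3, 1), (2.4, 2.2), (0, 4)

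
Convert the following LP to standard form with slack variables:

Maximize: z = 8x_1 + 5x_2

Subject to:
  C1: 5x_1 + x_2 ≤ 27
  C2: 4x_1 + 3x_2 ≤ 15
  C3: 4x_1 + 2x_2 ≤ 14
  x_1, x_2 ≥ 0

max z = 8x_1 + 5x_2

s.t.
  5x_1 + x_2 + s1 = 27
  4x_1 + 3x_2 + s2 = 15
  4x_1 + 2x_2 + s3 = 14
  x_1, x_2, s1, s2, s3 ≥ 0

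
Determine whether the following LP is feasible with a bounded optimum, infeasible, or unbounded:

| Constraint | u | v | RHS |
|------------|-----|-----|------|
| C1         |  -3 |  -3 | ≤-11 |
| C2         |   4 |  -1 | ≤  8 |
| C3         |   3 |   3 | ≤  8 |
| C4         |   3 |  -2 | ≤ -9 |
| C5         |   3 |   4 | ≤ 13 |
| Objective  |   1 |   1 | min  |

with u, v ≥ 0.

Infeasible (no feasible solution exists)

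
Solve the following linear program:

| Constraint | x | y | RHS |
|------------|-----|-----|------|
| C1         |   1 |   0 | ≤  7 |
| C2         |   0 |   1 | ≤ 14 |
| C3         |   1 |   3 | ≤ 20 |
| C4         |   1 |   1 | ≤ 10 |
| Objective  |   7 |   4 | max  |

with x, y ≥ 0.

Evaluate the objective at each vertex of the feasible region:
  z(0, 0) = 0
  z(7, 0) = 49
  z(7, 3) = 61  ←
  z(5, 5) = 55
  z(0, 6.667) = 26.67
The maximum is at x = 7, y = 3.

x = 7, y = 3, z = 61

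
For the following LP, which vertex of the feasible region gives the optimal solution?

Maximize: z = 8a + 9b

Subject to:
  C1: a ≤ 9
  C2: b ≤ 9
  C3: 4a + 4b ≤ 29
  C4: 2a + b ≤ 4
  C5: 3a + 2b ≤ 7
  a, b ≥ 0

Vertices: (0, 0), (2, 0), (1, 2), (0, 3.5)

Evaluate the objective at each vertex of the feasible region:
  z(0, 0) = 0
  z(2, 0) = 16
  z(1, 2) = 26
  z(0, 3.5) = 31.5  ←
The maximum is at a = 0, b = 3.5.

(0, 3.5)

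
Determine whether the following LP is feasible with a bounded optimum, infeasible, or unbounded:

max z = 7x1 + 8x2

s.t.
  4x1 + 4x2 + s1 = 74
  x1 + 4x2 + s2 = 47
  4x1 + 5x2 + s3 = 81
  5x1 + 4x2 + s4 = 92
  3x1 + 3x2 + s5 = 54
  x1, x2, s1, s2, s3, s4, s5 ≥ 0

Feasible with a bounded optimal solution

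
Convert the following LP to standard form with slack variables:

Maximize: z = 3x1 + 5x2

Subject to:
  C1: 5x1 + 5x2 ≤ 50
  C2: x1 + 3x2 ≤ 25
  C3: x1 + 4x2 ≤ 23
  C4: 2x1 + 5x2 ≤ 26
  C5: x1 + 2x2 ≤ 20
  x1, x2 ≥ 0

max z = 3x1 + 5x2

s.t.
  5x1 + 5x2 + s1 = 50
  x1 + 3x2 + s2 = 25
  x1 + 4x2 + s3 = 23
  2x1 + 5x2 + s4 = 26
  x1 + 2x2 + s5 = 20
  x1, x2, s1, s2, s3, s4, s5 ≥ 0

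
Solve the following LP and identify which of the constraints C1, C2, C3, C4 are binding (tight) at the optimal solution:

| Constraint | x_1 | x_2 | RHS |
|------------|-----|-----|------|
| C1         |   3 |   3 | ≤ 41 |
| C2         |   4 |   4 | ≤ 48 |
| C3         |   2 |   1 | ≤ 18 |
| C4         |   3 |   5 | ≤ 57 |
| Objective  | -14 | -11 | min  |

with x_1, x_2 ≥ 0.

At x_1 = 6, x_2 = 6, compute slack b - a·x for each constraint:
  C1: 41 − 36 = 5  (slack)
  C2: 48 − 48 = 0  (binding)
  C3: 18 − 18 = 0  (binding)
  C4: 57 − 48 = 9  (slack)

Optimal: x_1 = 6, x_2 = 6
Binding: C2, C3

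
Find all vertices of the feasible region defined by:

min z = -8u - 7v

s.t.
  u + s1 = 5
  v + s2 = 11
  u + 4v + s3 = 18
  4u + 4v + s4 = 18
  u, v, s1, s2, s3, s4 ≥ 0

(0, 0), (4.5, 0), (0, 4.5)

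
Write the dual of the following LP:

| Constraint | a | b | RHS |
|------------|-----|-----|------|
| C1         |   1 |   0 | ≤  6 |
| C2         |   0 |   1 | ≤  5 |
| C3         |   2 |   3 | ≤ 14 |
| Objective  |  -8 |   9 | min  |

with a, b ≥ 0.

Primal min cᵀx s.t. Ax ≤ b, x ≥ 0  →  Dual max −bᵀy s.t. Aᵀy ≥ −c, y ≥ 0.

Maximize: z = -6y1 - 5y2 - 14y3

Subject to:
  y1 + 2y3 ≥ 8
  y2 + 3y3 ≥ -9
  y1, y2, y3 ≥ 0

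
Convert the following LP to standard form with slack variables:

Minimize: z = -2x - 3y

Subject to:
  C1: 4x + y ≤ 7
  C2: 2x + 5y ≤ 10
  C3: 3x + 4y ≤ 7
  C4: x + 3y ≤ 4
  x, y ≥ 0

min z = -2x - 3y

s.t.
  4x + y + s1 = 7
  2x + 5y + s2 = 10
  3x + 4y + s3 = 7
  x + 3y + s4 = 4
  x, y, s1, s2, s3, s4 ≥ 0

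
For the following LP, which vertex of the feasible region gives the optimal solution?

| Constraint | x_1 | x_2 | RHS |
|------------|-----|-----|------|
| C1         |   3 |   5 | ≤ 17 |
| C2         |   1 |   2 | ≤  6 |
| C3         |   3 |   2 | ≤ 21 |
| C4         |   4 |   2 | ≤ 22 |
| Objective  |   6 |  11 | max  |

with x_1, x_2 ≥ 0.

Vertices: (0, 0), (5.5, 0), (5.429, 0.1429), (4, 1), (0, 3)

Evaluate the objective at each vertex of the feasible region:
  z(0, 0) = 0
  z(5.5, 0) = 33
  z(5.429, 0.1429) = 34.14
  z(4, 1) = 35  ←
  z(0, 3) = 33
The maximum is at x_1 = 4, x_2 = 1.

(4, 1)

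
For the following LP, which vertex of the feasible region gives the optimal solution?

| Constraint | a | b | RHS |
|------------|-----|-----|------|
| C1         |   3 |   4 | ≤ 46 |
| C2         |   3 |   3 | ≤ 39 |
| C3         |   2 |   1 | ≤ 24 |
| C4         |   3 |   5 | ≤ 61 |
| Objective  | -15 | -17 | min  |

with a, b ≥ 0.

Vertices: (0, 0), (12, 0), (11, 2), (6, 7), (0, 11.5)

Evaluate the objective at each vertex of the feasible region:
  z(0, 0) = 0
  z(12, 0) = -180
  z(11, 2) = -199
  z(6, 7) = -209  ←
  z(0, 11.5) = -195.5
The minimum is at a = 6, b = 7.

(6, 7)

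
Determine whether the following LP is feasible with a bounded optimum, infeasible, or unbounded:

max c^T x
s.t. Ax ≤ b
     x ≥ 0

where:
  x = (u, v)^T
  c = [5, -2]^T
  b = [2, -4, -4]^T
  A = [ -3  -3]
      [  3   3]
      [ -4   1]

Infeasible (no feasible solution exists)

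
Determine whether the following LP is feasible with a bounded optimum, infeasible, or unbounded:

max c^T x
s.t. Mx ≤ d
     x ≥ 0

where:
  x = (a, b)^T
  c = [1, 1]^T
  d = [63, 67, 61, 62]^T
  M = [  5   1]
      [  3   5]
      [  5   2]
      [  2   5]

Feasible with a bounded optimal solution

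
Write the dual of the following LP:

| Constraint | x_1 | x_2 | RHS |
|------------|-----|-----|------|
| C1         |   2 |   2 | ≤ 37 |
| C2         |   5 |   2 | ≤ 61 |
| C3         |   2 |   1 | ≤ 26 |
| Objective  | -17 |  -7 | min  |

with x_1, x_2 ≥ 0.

Primal min cᵀx s.t. Ax ≤ b, x ≥ 0  →  Dual max −bᵀy s.t. Aᵀy ≥ −c, y ≥ 0.

Maximize: z = -37y1 - 61y2 - 26y3

Subject to:
  2y1 + 5y2 + 2y3 ≥ 17
  2y1 + 2y2 + y3 ≥ 7
  y1, y2, y3 ≥ 0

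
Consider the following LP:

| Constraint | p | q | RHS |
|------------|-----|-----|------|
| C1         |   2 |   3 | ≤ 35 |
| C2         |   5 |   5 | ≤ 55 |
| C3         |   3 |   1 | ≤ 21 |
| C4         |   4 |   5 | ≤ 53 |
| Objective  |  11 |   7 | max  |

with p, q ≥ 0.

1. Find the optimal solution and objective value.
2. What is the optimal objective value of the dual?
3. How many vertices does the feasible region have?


1. p = 5, q = 6, z = 97
2. 97
3. 5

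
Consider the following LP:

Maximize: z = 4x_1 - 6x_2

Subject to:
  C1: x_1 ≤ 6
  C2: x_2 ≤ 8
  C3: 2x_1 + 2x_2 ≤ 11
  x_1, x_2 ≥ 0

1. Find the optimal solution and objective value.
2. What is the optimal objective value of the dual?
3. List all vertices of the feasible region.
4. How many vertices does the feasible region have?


1. x_1 = 5.5, x_2 = 0, z = 22
2. 22
3. (0, 0), (5.5, 0), (0, 5.5)
4. 3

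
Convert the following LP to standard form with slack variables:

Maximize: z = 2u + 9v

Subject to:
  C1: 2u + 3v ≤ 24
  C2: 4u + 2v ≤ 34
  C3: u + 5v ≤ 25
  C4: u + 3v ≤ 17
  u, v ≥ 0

max z = 2u + 9v

s.t.
  2u + 3v + s1 = 24
  4u + 2v + s2 = 34
  u + 5v + s3 = 25
  u + 3v + s4 = 17
  u, v, s1, s2, s3, s4 ≥ 0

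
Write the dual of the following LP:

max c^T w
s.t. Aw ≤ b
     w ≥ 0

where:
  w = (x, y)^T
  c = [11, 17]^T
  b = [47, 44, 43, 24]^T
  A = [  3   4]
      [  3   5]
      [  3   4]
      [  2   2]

Primal max cᵀx s.t. Ax ≤ b, x ≥ 0  →  Dual min bᵀy s.t. Aᵀy ≥ c, y ≥ 0.

Minimize: z = 47y1 + 44y2 + 43y3 + 24y4

Subject to:
  3y1 + 3y2 + 3y3 + 2y4 ≥ 11
  4y1 + 5y2 + 4y3 + 2y4 ≥ 17
  y1, y2, y3, y4 ≥ 0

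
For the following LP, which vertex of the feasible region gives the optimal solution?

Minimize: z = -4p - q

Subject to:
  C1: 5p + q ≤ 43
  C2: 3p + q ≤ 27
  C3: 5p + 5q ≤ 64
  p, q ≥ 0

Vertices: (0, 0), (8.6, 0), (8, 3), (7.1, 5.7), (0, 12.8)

Evaluate the objective at each vertex of the feasible region:
  z(0, 0) = 0
  z(8.6, 0) = -34.4
  z(8, 3) = -35  ←
  z(7.1, 5.7) = -34.1
  z(0, 12.8) = -12.8
The minimum is at p = 8, q = 3.

(8, 3)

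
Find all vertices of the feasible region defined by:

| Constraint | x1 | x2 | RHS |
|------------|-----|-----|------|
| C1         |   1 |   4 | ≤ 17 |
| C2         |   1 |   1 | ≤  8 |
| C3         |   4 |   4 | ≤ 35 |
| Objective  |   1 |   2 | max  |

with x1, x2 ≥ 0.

(0, 0), (8, 0), (5, 3), (0, 4.25)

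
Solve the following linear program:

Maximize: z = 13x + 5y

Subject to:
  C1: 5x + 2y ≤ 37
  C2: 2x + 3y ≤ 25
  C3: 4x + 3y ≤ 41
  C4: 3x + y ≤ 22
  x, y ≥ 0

Evaluate the objective at each vertex of the feasible region:
  z(0, 0) = 0
  z(7.333, 0) = 95.33
  z(7, 1) = 96  ←
  z(5.545, 4.636) = 95.27
  z(0, 8.333) = 41.67
The maximum is at x = 7, y = 1.

x = 7, y = 1, z = 96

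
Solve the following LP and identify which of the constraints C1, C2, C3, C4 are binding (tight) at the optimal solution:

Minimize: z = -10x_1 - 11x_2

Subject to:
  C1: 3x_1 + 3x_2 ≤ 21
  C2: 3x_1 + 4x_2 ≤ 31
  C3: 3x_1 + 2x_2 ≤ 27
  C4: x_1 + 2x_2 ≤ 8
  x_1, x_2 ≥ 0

At x_1 = 6, x_2 = 1, compute slack b - a·x for each constraint:
  C1: 21 − 21 = 0  (binding)
  C2: 31 − 22 = 9  (slack)
  C3: 27 − 20 = 7  (slack)
  C4: 8 − 8 = 0  (binding)

Optimal: x_1 = 6, x_2 = 1
Binding: C1, C4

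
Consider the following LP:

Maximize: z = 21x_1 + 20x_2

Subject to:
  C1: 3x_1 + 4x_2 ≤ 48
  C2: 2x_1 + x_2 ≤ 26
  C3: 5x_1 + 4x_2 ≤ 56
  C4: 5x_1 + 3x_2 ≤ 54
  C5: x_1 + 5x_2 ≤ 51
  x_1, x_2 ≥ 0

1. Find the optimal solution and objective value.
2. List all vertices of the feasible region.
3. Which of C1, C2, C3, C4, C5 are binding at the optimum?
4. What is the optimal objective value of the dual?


1. x_1 = 4, x_2 = 9, z = 264
2. (0, 0), (10.8, 0), (9.6, 2), (4, 9), (3.273, 9.545), (0, 10.2)
3. C1, C3
4. 264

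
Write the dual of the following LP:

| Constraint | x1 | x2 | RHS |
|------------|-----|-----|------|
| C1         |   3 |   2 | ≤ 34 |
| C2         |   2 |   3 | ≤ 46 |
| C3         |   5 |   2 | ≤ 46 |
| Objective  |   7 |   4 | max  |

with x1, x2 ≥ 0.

Primal max cᵀx s.t. Ax ≤ b, x ≥ 0  →  Dual min bᵀy s.t. Aᵀy ≥ c, y ≥ 0.

Minimize: z = 34y1 + 46y2 + 46y3

Subject to:
  3y1 + 2y2 + 5y3 ≥ 7
  2y1 + 3y2 + 2y3 ≥ 4
  y1, y2, y3 ≥ 0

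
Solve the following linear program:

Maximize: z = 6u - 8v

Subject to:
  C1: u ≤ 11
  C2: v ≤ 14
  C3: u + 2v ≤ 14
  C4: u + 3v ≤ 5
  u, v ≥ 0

Evaluate the objective at each vertex of the feasible region:
  z(0, 0) = 0
  z(5, 0) = 30  ←
  z(0, 1.667) = -13.33
The maximum is at u = 5, v = 0.

u = 5, v = 0, z = 30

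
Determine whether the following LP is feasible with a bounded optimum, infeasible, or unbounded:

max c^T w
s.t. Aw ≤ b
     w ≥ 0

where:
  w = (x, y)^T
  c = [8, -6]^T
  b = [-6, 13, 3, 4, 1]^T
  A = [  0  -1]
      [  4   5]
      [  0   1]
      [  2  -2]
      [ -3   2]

Infeasible (no feasible solution exists)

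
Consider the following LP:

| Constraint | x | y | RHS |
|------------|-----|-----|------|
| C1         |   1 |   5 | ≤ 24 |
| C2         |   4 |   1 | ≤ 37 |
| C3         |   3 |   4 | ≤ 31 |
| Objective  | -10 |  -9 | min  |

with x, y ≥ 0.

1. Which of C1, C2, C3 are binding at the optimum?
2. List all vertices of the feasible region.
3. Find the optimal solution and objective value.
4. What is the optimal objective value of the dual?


1. C2, C3
2. (0, 0), (9.25, 0), (9, 1), (5.364, 3.727), (0, 4.8)
3. x = 9, y = 1, z = -99
4. -99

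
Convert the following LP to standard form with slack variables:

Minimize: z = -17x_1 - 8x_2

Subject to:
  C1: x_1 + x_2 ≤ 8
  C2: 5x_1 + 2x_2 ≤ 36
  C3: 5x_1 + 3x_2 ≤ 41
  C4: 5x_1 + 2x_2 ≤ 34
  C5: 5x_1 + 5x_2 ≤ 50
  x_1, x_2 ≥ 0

min z = -17x_1 - 8x_2

s.t.
  x_1 + x_2 + s1 = 8
  5x_1 + 2x_2 + s2 = 36
  5x_1 + 3x_2 + s3 = 41
  5x_1 + 2x_2 + s4 = 34
  5x_1 + 5x_2 + s5 = 50
  x_1, x_2, s1, s2, s3, s4, s5 ≥ 0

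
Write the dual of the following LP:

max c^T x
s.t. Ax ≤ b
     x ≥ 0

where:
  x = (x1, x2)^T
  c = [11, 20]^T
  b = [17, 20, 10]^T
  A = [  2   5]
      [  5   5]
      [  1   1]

Primal max cᵀx s.t. Ax ≤ b, x ≥ 0  →  Dual min bᵀy s.t. Aᵀy ≥ c, y ≥ 0.

Minimize: z = 17y1 + 20y2 + 10y3

Subject to:
  2y1 + 5y2 + y3 ≥ 11
  5y1 + 5y2 + y3 ≥ 20
  y1, y2, y3 ≥ 0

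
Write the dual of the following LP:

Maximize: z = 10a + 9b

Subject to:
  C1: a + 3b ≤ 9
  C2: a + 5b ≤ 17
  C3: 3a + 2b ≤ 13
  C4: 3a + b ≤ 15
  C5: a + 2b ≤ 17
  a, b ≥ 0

Primal max cᵀx s.t. Ax ≤ b, x ≥ 0  →  Dual min bᵀy s.t. Aᵀy ≥ c, y ≥ 0.

Minimize: z = 9y1 + 17y2 + 13y3 + 15y4 + 17y5

Subject to:
  y1 + y2 + 3y3 + 3y4 + y5 ≥ 10
  3y1 + 5y2 + 2y3 + y4 + 2y5 ≥ 9
  y1, y2, y3, y4, y5 ≥ 0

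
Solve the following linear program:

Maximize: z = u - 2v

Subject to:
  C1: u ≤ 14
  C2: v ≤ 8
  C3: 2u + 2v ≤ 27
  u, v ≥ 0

Evaluate the objective at each vertex of the feasible region:
  z(0, 0) = 0
  z(13.5, 0) = 13.5  ←
  z(5.5, 8) = -10.5
  z(0, 8) = -16
The maximum is at u = 13.5, v = 0.

u = 13.5, v = 0, z = 13.5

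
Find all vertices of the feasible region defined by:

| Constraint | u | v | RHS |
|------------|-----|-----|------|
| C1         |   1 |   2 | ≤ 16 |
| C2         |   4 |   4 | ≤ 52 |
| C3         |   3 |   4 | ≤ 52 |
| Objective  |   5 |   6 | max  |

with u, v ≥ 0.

(0, 0), (13, 0), (10, 3), (0, 8)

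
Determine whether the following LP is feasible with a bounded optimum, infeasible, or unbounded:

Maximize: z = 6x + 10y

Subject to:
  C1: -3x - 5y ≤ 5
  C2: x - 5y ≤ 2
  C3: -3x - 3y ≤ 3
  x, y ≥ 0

Unbounded (objective can increase without bound)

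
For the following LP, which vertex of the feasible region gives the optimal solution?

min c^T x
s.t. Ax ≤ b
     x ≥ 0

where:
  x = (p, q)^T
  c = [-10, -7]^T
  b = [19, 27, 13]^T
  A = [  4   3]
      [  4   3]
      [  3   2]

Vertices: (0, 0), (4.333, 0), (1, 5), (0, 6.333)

Evaluate the objective at each vertex of the feasible region:
  z(0, 0) = 0
  z(4.333, 0) = -43.33
  z(1, 5) = -45  ←
  z(0, 6.333) = -44.33
The minimum is at p = 1, q = 5.

(1, 5)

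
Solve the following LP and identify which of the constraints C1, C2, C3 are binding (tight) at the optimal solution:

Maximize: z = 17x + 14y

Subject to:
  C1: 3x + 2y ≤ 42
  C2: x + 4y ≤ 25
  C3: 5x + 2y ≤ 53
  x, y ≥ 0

At x = 9, y = 4, compute slack b - a·x for each constraint:
  C1: 42 − 35 = 7  (slack)
  C2: 25 − 25 = 0  (binding)
  C3: 53 − 53 = 0  (binding)

Optimal: x = 9, y = 4
Binding: C2, C3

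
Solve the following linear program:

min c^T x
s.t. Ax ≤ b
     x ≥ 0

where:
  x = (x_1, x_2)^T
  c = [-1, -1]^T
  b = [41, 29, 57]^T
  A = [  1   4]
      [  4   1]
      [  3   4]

Evaluate the objective at each vertex of the feasible region:
  z(0, 0) = 0
  z(7.25, 0) = -7.25
  z(5, 9) = -14  ←
  z(0, 10.25) = -10.25
The minimum is at x_1 = 5, x_2 = 9.

x_1 = 5, x_2 = 9, z = -14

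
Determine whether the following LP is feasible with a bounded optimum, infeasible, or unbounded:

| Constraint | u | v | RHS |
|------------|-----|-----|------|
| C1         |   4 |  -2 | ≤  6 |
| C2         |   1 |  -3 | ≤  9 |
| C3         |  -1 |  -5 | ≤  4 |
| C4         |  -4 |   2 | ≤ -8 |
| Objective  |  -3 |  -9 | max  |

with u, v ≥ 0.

Infeasible (no feasible solution exists)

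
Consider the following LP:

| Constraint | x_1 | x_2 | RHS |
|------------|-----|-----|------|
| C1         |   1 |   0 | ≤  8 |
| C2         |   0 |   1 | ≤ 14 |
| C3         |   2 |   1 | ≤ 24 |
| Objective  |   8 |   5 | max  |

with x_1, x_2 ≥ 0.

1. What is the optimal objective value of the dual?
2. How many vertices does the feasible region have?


1. 110
2. 5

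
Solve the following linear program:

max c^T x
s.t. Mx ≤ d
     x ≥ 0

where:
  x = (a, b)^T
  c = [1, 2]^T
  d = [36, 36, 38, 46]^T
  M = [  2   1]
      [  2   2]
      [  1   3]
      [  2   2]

Evaluate the objective at each vertex of the feasible region:
  z(0, 0) = 0
  z(18, 0) = 18
  z(8, 10) = 28  ←
  z(0, 12.67) = 25.33
The maximum is at a = 8, b = 10.

a = 8, b = 10, z = 28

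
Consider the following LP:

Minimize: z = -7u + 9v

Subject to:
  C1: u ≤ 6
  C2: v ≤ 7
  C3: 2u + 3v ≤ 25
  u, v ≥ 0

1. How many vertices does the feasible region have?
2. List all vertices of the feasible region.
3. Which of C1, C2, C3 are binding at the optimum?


1. 5
2. (0, 0), (6, 0), (6, 4.333), (2, 7), (0, 7)
3. C1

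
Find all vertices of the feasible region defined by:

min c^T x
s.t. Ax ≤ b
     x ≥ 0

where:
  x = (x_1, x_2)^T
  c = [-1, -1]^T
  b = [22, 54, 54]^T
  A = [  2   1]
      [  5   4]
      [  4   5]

(0, 0), (10.8, 0), (6, 6), (0, 10.8)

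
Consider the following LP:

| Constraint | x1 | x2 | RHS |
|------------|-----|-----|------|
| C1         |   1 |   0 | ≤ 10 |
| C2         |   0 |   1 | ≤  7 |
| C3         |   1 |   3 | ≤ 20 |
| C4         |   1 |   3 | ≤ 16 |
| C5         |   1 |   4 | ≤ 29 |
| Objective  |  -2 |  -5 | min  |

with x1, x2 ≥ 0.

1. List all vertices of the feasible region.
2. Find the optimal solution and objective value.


1. (0, 0), (10, 0), (10, 2), (0, 5.333)
2. x1 = 10, x2 = 2, z = -30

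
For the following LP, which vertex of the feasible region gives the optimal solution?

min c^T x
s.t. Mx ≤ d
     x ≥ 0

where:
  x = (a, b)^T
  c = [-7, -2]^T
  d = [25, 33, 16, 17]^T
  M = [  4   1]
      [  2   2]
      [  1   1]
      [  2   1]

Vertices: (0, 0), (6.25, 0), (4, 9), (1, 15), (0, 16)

Evaluate the objective at each vertex of the feasible region:
  z(0, 0) = 0
  z(6.25, 0) = -43.75
  z(4, 9) = -46  ←
  z(1, 15) = -37
  z(0, 16) = -32
The minimum is at a = 4, b = 9.

(4, 9)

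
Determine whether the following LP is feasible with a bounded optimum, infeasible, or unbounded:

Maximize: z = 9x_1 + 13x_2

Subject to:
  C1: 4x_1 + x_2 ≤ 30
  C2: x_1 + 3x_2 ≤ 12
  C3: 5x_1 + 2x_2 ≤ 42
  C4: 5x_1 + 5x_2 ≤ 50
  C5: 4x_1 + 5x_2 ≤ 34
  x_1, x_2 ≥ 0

Feasible with a bounded optimal solution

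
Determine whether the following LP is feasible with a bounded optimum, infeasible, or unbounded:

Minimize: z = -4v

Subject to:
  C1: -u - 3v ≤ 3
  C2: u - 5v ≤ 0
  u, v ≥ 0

Unbounded (objective can decrease without bound)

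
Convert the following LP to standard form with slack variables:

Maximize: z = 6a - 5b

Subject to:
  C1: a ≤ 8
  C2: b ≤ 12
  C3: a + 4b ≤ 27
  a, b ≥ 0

max z = 6a - 5b

s.t.
  a + s1 = 8
  b + s2 = 12
  a + 4b + s3 = 27
  a, b, s1, s2, s3 ≥ 0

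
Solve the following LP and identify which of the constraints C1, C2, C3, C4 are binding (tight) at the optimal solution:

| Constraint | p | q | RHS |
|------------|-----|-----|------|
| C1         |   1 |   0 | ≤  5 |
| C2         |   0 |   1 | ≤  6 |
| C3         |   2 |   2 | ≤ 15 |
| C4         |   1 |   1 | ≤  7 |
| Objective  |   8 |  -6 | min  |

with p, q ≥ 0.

At p = 0, q = 6, compute slack b - a·x for each constraint:
  C1: 5 − 0 = 5  (slack)
  C2: 6 − 6 = 0  (binding)
  C3: 15 − 12 = 3  (slack)
  C4: 7 − 6 = 1  (slack)

Optimal: p = 0, q = 6
Binding: C2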